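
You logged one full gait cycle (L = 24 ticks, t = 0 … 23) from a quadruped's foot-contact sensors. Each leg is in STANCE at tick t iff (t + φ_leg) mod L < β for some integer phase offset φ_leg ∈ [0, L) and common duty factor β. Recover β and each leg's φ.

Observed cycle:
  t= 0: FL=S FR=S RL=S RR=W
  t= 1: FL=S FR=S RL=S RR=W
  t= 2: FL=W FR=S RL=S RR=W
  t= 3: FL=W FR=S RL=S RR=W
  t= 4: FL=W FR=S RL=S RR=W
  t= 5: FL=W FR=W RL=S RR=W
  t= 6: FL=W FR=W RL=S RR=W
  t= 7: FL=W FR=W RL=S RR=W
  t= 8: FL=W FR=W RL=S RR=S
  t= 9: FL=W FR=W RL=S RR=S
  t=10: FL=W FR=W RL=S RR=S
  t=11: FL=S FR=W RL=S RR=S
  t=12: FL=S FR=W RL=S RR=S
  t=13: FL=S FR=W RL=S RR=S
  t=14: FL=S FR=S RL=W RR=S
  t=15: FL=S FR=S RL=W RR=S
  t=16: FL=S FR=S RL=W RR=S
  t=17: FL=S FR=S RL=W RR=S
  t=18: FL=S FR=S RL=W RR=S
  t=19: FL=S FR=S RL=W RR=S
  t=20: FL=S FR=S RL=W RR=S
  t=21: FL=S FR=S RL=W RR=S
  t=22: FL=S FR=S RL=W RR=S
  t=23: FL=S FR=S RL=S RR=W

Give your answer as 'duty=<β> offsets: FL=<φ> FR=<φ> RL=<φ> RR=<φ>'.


duty=15 offsets: FL=13 FR=10 RL=1 RR=16

duty β = stance ticks per leg = 15
FL: stance ticks = 15; W→S at t=11 → φ=13
FR: stance ticks = 15; W→S at t=14 → φ=10
RL: stance ticks = 15; W→S at t=23 → φ=1
RR: stance ticks = 15; W→S at t=8 → φ=16


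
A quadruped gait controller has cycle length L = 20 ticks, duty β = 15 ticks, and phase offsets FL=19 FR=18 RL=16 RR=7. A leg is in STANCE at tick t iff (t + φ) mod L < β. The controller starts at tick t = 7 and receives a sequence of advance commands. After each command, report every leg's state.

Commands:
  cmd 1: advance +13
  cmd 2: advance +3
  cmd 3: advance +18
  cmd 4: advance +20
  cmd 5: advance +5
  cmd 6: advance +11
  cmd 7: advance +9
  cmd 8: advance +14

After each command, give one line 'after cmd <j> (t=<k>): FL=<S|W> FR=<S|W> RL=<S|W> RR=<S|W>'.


start t=7: FL=S FR=S RL=S RR=S
cmd 1: advance +13 → t=20, phase=(19,18,16,7) → FL=W FR=W RL=W RR=S
cmd 2: advance +3 → t=23, phase=(2,1,19,10) → FL=S FR=S RL=W RR=S
cmd 3: advance +18 → t=41, phase=(0,19,17,8) → FL=S FR=W RL=W RR=S
cmd 4: advance +20 → t=61, phase=(0,19,17,8) → FL=S FR=W RL=W RR=S
cmd 5: advance +5 → t=66, phase=(5,4,2,13) → FL=S FR=S RL=S RR=S
cmd 6: advance +11 → t=77, phase=(16,15,13,4) → FL=W FR=W RL=S RR=S
cmd 7: advance +9 → t=86, phase=(5,4,2,13) → FL=S FR=S RL=S RR=S
cmd 8: advance +14 → t=100, phase=(19,18,16,7) → FL=W FR=W RL=W RR=S

after cmd 1 (t=20): FL=W FR=W RL=W RR=S
after cmd 2 (t=23): FL=S FR=S RL=W RR=S
after cmd 3 (t=41): FL=S FR=W RL=W RR=S
after cmd 4 (t=61): FL=S FR=W RL=W RR=S
after cmd 5 (t=66): FL=S FR=S RL=S RR=S
after cmd 6 (t=77): FL=W FR=W RL=S RR=S
after cmd 7 (t=86): FL=S FR=S RL=S RR=S
after cmd 8 (t=100): FL=W FR=W RL=W RR=S


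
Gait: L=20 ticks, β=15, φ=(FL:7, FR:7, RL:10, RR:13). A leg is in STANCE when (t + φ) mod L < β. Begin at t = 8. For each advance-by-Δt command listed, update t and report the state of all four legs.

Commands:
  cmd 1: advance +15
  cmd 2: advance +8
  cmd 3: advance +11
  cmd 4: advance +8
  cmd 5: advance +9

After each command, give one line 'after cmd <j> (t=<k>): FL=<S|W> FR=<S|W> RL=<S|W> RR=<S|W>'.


start t=8: FL=W FR=W RL=W RR=S
cmd 1: advance +15 → t=23, phase=(10,10,13,16) → FL=S FR=S RL=S RR=W
cmd 2: advance +8 → t=31, phase=(18,18,1,4) → FL=W FR=W RL=S RR=S
cmd 3: advance +11 → t=42, phase=(9,9,12,15) → FL=S FR=S RL=S RR=W
cmd 4: advance +8 → t=50, phase=(17,17,0,3) → FL=W FR=W RL=S RR=S
cmd 5: advance +9 → t=59, phase=(6,6,9,12) → FL=S FR=S RL=S RR=S

after cmd 1 (t=23): FL=S FR=S RL=S RR=W
after cmd 2 (t=31): FL=W FR=W RL=S RR=S
after cmd 3 (t=42): FL=S FR=S RL=S RR=W
after cmd 4 (t=50): FL=W FR=W RL=S RR=S
after cmd 5 (t=59): FL=S FR=S RL=S RR=S


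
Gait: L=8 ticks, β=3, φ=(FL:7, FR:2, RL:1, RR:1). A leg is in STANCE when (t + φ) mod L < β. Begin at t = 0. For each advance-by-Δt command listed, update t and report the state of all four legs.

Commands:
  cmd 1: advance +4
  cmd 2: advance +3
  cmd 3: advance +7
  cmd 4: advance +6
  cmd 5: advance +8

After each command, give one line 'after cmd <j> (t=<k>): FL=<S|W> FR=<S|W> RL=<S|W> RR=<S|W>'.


after cmd 1 (t=4): FL=W FR=W RL=W RR=W
after cmd 2 (t=7): FL=W FR=S RL=S RR=S
after cmd 3 (t=14): FL=W FR=S RL=W RR=W
after cmd 4 (t=20): FL=W FR=W RL=W RR=W
after cmd 5 (t=28): FL=W FR=W RL=W RR=W

start t=0: FL=W FR=S RL=S RR=S
cmd 1: advance +4 → t=4, phase=(3,6,5,5) → FL=W FR=W RL=W RR=W
cmd 2: advance +3 → t=7, phase=(6,1,0,0) → FL=W FR=S RL=S RR=S
cmd 3: advance +7 → t=14, phase=(5,0,7,7) → FL=W FR=S RL=W RR=W
cmd 4: advance +6 → t=20, phase=(3,6,5,5) → FL=W FR=W RL=W RR=W
cmd 5: advance +8 → t=28, phase=(3,6,5,5) → FL=W FR=W RL=W RR=W


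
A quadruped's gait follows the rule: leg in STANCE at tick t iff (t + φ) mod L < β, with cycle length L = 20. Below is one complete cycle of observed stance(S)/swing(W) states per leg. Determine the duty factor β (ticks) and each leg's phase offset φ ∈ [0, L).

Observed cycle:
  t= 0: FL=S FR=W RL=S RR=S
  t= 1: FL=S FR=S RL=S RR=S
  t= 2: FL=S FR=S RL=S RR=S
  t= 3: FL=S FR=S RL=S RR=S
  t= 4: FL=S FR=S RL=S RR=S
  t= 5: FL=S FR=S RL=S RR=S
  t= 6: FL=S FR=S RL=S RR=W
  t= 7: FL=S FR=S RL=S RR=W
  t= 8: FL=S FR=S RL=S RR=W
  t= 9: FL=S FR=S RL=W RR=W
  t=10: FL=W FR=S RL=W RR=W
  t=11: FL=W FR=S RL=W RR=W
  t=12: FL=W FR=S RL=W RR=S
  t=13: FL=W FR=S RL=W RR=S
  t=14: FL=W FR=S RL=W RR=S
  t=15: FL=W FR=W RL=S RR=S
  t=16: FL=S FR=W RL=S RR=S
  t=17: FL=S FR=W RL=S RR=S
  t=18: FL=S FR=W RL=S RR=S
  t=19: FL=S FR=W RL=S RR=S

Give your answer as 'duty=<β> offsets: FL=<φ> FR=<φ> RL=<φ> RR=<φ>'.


duty=14 offsets: FL=4 FR=19 RL=5 RR=8

duty β = stance ticks per leg = 14
FL: stance ticks = 14; W→S at t=16 → φ=4
FR: stance ticks = 14; W→S at t=1 → φ=19
RL: stance ticks = 14; W→S at t=15 → φ=5
RR: stance ticks = 14; W→S at t=12 → φ=8


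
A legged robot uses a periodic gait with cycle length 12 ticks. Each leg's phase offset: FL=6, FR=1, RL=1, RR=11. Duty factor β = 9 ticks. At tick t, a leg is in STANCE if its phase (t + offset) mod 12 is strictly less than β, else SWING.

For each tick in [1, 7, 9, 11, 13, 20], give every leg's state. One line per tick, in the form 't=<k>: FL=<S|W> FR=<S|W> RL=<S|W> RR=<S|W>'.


t=1: FL=S FR=S RL=S RR=S
t=7: FL=S FR=S RL=S RR=S
t=9: FL=S FR=W RL=W RR=S
t=11: FL=S FR=S RL=S RR=W
t=13: FL=S FR=S RL=S RR=S
t=20: FL=S FR=W RL=W RR=S

t=1: phase=(7,2,2,0) vs β=9 → FL=S FR=S RL=S RR=S
t=7: phase=(1,8,8,6) vs β=9 → FL=S FR=S RL=S RR=S
t=9: phase=(3,10,10,8) vs β=9 → FL=S FR=W RL=W RR=S
t=11: phase=(5,0,0,10) vs β=9 → FL=S FR=S RL=S RR=W
t=13: phase=(7,2,2,0) vs β=9 → FL=S FR=S RL=S RR=S
t=20: phase=(2,9,9,7) vs β=9 → FL=S FR=W RL=W RR=S


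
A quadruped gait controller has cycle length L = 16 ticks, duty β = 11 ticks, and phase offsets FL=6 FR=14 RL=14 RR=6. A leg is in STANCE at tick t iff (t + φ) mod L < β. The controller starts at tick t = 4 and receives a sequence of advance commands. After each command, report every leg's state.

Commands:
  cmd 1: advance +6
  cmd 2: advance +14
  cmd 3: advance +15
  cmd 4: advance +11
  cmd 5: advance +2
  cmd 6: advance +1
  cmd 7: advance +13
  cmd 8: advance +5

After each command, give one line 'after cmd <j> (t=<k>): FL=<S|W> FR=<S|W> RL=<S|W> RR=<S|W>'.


start t=4: FL=S FR=S RL=S RR=S
cmd 1: advance +6 → t=10, phase=(0,8,8,0) → FL=S FR=S RL=S RR=S
cmd 2: advance +14 → t=24, phase=(14,6,6,14) → FL=W FR=S RL=S RR=W
cmd 3: advance +15 → t=39, phase=(13,5,5,13) → FL=W FR=S RL=S RR=W
cmd 4: advance +11 → t=50, phase=(8,0,0,8) → FL=S FR=S RL=S RR=S
cmd 5: advance +2 → t=52, phase=(10,2,2,10) → FL=S FR=S RL=S RR=S
cmd 6: advance +1 → t=53, phase=(11,3,3,11) → FL=W FR=S RL=S RR=W
cmd 7: advance +13 → t=66, phase=(8,0,0,8) → FL=S FR=S RL=S RR=S
cmd 8: advance +5 → t=71, phase=(13,5,5,13) → FL=W FR=S RL=S RR=W

after cmd 1 (t=10): FL=S FR=S RL=S RR=S
after cmd 2 (t=24): FL=W FR=S RL=S RR=W
after cmd 3 (t=39): FL=W FR=S RL=S RR=W
after cmd 4 (t=50): FL=S FR=S RL=S RR=S
after cmd 5 (t=52): FL=S FR=S RL=S RR=S
after cmd 6 (t=53): FL=W FR=S RL=S RR=W
after cmd 7 (t=66): FL=S FR=S RL=S RR=S
after cmd 8 (t=71): FL=W FR=S RL=S RR=W


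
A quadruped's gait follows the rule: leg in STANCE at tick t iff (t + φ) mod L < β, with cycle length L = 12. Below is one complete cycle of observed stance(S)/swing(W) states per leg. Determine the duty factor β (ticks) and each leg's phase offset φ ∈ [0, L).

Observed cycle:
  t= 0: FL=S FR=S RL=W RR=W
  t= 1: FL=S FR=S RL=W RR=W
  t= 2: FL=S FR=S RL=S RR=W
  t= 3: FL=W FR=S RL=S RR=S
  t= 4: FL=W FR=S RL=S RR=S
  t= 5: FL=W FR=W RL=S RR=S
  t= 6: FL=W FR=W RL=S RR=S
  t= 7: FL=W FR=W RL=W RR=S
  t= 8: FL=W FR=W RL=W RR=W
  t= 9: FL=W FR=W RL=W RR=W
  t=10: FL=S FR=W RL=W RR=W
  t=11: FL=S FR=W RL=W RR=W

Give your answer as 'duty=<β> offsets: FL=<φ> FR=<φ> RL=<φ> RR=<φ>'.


duty β = stance ticks per leg = 5
FL: stance ticks = 5; W→S at t=10 → φ=2
FR: stance ticks = 5; W→S at t=0 → φ=0
RL: stance ticks = 5; W→S at t=2 → φ=10
RR: stance ticks = 5; W→S at t=3 → φ=9

duty=5 offsets: FL=2 FR=0 RL=10 RR=9


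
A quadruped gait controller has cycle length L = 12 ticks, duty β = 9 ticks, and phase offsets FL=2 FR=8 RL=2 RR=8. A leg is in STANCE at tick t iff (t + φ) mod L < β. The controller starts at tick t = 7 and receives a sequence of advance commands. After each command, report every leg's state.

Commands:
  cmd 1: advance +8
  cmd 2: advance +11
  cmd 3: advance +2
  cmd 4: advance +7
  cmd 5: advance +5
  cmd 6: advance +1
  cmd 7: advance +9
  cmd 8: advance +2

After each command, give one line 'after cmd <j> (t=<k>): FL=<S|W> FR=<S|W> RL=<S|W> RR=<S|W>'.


start t=7: FL=W FR=S RL=W RR=S
cmd 1: advance +8 → t=15, phase=(5,11,5,11) → FL=S FR=W RL=S RR=W
cmd 2: advance +11 → t=26, phase=(4,10,4,10) → FL=S FR=W RL=S RR=W
cmd 3: advance +2 → t=28, phase=(6,0,6,0) → FL=S FR=S RL=S RR=S
cmd 4: advance +7 → t=35, phase=(1,7,1,7) → FL=S FR=S RL=S RR=S
cmd 5: advance +5 → t=40, phase=(6,0,6,0) → FL=S FR=S RL=S RR=S
cmd 6: advance +1 → t=41, phase=(7,1,7,1) → FL=S FR=S RL=S RR=S
cmd 7: advance +9 → t=50, phase=(4,10,4,10) → FL=S FR=W RL=S RR=W
cmd 8: advance +2 → t=52, phase=(6,0,6,0) → FL=S FR=S RL=S RR=S

after cmd 1 (t=15): FL=S FR=W RL=S RR=W
after cmd 2 (t=26): FL=S FR=W RL=S RR=W
after cmd 3 (t=28): FL=S FR=S RL=S RR=S
after cmd 4 (t=35): FL=S FR=S RL=S RR=S
after cmd 5 (t=40): FL=S FR=S RL=S RR=S
after cmd 6 (t=41): FL=S FR=S RL=S RR=S
after cmd 7 (t=50): FL=S FR=W RL=S RR=W
after cmd 8 (t=52): FL=S FR=S RL=S RR=S


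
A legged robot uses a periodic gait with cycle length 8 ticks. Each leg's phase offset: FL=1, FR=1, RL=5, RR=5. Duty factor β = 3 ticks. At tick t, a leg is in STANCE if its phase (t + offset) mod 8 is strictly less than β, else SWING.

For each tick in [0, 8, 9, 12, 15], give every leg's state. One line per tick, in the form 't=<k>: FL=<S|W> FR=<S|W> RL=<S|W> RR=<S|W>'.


t=0: phase=(1,1,5,5) vs β=3 → FL=S FR=S RL=W RR=W
t=8: phase=(1,1,5,5) vs β=3 → FL=S FR=S RL=W RR=W
t=9: phase=(2,2,6,6) vs β=3 → FL=S FR=S RL=W RR=W
t=12: phase=(5,5,1,1) vs β=3 → FL=W FR=W RL=S RR=S
t=15: phase=(0,0,4,4) vs β=3 → FL=S FR=S RL=W RR=W

t=0: FL=S FR=S RL=W RR=W
t=8: FL=S FR=S RL=W RR=W
t=9: FL=S FR=S RL=W RR=W
t=12: FL=W FR=W RL=S RR=S
t=15: FL=S FR=S RL=W RR=W


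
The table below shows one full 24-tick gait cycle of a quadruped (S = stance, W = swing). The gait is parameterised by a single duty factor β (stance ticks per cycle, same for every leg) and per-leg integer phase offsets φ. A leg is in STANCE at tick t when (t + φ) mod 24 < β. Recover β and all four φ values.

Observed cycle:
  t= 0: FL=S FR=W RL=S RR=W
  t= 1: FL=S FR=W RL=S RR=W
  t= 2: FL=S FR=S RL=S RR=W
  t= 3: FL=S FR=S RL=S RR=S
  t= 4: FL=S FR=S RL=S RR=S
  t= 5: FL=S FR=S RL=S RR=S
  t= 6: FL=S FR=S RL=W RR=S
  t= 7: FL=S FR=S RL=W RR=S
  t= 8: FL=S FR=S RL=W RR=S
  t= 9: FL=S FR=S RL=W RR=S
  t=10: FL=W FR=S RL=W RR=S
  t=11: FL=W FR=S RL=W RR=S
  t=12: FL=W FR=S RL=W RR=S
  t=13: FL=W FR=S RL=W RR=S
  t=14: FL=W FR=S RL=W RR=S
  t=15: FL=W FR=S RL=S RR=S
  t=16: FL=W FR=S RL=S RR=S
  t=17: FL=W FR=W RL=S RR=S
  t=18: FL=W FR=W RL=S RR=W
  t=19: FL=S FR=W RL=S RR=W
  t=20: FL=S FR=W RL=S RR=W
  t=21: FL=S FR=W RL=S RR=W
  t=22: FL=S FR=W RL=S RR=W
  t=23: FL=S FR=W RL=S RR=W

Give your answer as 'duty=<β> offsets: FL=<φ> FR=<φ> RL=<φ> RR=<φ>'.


duty=15 offsets: FL=5 FR=22 RL=9 RR=21

duty β = stance ticks per leg = 15
FL: stance ticks = 15; W→S at t=19 → φ=5
FR: stance ticks = 15; W→S at t=2 → φ=22
RL: stance ticks = 15; W→S at t=15 → φ=9
RR: stance ticks = 15; W→S at t=3 → φ=21


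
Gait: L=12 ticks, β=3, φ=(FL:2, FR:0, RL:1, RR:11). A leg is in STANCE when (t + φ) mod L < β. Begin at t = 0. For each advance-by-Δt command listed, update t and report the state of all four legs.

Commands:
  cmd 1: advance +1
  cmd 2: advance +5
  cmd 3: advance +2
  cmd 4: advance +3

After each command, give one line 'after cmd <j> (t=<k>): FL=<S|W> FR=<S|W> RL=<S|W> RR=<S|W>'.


after cmd 1 (t=1): FL=W FR=S RL=S RR=S
after cmd 2 (t=6): FL=W FR=W RL=W RR=W
after cmd 3 (t=8): FL=W FR=W RL=W RR=W
after cmd 4 (t=11): FL=S FR=W RL=S RR=W

start t=0: FL=S FR=S RL=S RR=W
cmd 1: advance +1 → t=1, phase=(3,1,2,0) → FL=W FR=S RL=S RR=S
cmd 2: advance +5 → t=6, phase=(8,6,7,5) → FL=W FR=W RL=W RR=W
cmd 3: advance +2 → t=8, phase=(10,8,9,7) → FL=W FR=W RL=W RR=W
cmd 4: advance +3 → t=11, phase=(1,11,0,10) → FL=S FR=W RL=S RR=W


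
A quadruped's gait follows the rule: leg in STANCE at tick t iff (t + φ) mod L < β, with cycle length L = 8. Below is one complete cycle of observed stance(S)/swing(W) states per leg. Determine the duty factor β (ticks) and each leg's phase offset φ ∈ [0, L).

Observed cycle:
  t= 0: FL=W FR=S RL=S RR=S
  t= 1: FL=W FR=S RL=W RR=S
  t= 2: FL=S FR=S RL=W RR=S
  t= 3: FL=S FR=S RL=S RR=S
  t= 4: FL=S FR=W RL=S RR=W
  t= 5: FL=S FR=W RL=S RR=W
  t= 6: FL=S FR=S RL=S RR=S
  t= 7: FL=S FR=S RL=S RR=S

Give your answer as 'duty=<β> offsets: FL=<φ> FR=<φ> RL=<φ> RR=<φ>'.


duty=6 offsets: FL=6 FR=2 RL=5 RR=2

duty β = stance ticks per leg = 6
FL: stance ticks = 6; W→S at t=2 → φ=6
FR: stance ticks = 6; W→S at t=6 → φ=2
RL: stance ticks = 6; W→S at t=3 → φ=5
RR: stance ticks = 6; W→S at t=6 → φ=2


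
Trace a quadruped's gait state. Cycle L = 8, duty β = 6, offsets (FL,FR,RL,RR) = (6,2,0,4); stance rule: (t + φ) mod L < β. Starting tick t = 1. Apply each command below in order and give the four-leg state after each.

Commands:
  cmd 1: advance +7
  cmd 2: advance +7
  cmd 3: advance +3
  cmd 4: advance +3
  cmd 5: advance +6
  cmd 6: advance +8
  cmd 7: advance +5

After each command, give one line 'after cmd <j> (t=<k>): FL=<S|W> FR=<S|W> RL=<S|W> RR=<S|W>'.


start t=1: FL=W FR=S RL=S RR=S
cmd 1: advance +7 → t=8, phase=(6,2,0,4) → FL=W FR=S RL=S RR=S
cmd 2: advance +7 → t=15, phase=(5,1,7,3) → FL=S FR=S RL=W RR=S
cmd 3: advance +3 → t=18, phase=(0,4,2,6) → FL=S FR=S RL=S RR=W
cmd 4: advance +3 → t=21, phase=(3,7,5,1) → FL=S FR=W RL=S RR=S
cmd 5: advance +6 → t=27, phase=(1,5,3,7) → FL=S FR=S RL=S RR=W
cmd 6: advance +8 → t=35, phase=(1,5,3,7) → FL=S FR=S RL=S RR=W
cmd 7: advance +5 → t=40, phase=(6,2,0,4) → FL=W FR=S RL=S RR=S

after cmd 1 (t=8): FL=W FR=S RL=S RR=S
after cmd 2 (t=15): FL=S FR=S RL=W RR=S
after cmd 3 (t=18): FL=S FR=S RL=S RR=W
after cmd 4 (t=21): FL=S FR=W RL=S RR=S
after cmd 5 (t=27): FL=S FR=S RL=S RR=W
after cmd 6 (t=35): FL=S FR=S RL=S RR=W
after cmd 7 (t=40): FL=W FR=S RL=S RR=S


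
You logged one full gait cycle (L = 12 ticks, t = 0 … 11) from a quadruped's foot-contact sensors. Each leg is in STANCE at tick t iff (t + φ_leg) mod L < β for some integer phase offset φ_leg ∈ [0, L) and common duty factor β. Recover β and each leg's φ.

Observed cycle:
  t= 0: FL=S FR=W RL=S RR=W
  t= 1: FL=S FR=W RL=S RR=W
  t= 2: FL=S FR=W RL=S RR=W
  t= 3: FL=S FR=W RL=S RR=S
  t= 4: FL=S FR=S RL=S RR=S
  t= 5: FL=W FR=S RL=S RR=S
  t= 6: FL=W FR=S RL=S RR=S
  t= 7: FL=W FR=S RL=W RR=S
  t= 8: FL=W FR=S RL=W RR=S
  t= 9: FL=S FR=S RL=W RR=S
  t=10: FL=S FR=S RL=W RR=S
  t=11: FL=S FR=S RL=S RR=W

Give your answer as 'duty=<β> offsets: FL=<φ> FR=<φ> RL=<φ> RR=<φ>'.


duty β = stance ticks per leg = 8
FL: stance ticks = 8; W→S at t=9 → φ=3
FR: stance ticks = 8; W→S at t=4 → φ=8
RL: stance ticks = 8; W→S at t=11 → φ=1
RR: stance ticks = 8; W→S at t=3 → φ=9

duty=8 offsets: FL=3 FR=8 RL=1 RR=9


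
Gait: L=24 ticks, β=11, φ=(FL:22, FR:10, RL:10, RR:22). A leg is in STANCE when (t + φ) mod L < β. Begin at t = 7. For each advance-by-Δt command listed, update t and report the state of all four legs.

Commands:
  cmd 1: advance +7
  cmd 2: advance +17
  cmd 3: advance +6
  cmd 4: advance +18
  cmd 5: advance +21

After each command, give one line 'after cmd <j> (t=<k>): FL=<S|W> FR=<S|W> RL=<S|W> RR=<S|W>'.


after cmd 1 (t=14): FL=W FR=S RL=S RR=W
after cmd 2 (t=31): FL=S FR=W RL=W RR=S
after cmd 3 (t=37): FL=W FR=W RL=W RR=W
after cmd 4 (t=55): FL=S FR=W RL=W RR=S
after cmd 5 (t=76): FL=S FR=W RL=W RR=S

start t=7: FL=S FR=W RL=W RR=S
cmd 1: advance +7 → t=14, phase=(12,0,0,12) → FL=W FR=S RL=S RR=W
cmd 2: advance +17 → t=31, phase=(5,17,17,5) → FL=S FR=W RL=W RR=S
cmd 3: advance +6 → t=37, phase=(11,23,23,11) → FL=W FR=W RL=W RR=W
cmd 4: advance +18 → t=55, phase=(5,17,17,5) → FL=S FR=W RL=W RR=S
cmd 5: advance +21 → t=76, phase=(2,14,14,2) → FL=S FR=W RL=W RR=S


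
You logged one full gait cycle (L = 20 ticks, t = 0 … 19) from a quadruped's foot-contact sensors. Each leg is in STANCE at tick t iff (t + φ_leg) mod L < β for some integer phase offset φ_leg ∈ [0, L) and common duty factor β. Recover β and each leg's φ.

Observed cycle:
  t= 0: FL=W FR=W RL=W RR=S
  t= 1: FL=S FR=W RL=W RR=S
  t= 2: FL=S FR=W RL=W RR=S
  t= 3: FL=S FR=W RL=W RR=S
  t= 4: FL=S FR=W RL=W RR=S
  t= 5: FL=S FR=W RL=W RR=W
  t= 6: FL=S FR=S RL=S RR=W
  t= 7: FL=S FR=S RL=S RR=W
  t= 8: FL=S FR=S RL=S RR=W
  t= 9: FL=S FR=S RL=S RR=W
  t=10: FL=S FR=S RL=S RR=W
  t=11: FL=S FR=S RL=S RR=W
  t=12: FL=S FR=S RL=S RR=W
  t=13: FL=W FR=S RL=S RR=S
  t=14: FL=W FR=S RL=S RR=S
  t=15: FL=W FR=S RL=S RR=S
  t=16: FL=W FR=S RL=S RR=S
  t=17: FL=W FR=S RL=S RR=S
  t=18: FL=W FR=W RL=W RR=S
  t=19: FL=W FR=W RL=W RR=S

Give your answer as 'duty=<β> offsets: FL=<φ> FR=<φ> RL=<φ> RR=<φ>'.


duty=12 offsets: FL=19 FR=14 RL=14 RR=7

duty β = stance ticks per leg = 12
FL: stance ticks = 12; W→S at t=1 → φ=19
FR: stance ticks = 12; W→S at t=6 → φ=14
RL: stance ticks = 12; W→S at t=6 → φ=14
RR: stance ticks = 12; W→S at t=13 → φ=7


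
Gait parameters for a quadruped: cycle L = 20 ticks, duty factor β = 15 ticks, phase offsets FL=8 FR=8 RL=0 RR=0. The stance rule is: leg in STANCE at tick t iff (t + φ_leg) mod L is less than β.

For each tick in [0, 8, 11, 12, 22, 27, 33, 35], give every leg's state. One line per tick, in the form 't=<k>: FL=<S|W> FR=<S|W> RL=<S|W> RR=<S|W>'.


t=0: phase=(8,8,0,0) vs β=15 → FL=S FR=S RL=S RR=S
t=8: phase=(16,16,8,8) vs β=15 → FL=W FR=W RL=S RR=S
t=11: phase=(19,19,11,11) vs β=15 → FL=W FR=W RL=S RR=S
t=12: phase=(0,0,12,12) vs β=15 → FL=S FR=S RL=S RR=S
t=22: phase=(10,10,2,2) vs β=15 → FL=S FR=S RL=S RR=S
t=27: phase=(15,15,7,7) vs β=15 → FL=W FR=W RL=S RR=S
t=33: phase=(1,1,13,13) vs β=15 → FL=S FR=S RL=S RR=S
t=35: phase=(3,3,15,15) vs β=15 → FL=S FR=S RL=W RR=W

t=0: FL=S FR=S RL=S RR=S
t=8: FL=W FR=W RL=S RR=S
t=11: FL=W FR=W RL=S RR=S
t=12: FL=S FR=S RL=S RR=S
t=22: FL=S FR=S RL=S RR=S
t=27: FL=W FR=W RL=S RR=S
t=33: FL=S FR=S RL=S RR=S
t=35: FL=S FR=S RL=W RR=W


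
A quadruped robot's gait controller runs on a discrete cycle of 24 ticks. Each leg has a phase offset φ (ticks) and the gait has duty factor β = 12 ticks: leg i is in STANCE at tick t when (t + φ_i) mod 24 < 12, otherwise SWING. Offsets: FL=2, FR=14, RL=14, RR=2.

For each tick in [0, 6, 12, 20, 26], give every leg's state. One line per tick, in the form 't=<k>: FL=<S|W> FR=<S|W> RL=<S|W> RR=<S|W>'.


t=0: phase=(2,14,14,2) vs β=12 → FL=S FR=W RL=W RR=S
t=6: phase=(8,20,20,8) vs β=12 → FL=S FR=W RL=W RR=S
t=12: phase=(14,2,2,14) vs β=12 → FL=W FR=S RL=S RR=W
t=20: phase=(22,10,10,22) vs β=12 → FL=W FR=S RL=S RR=W
t=26: phase=(4,16,16,4) vs β=12 → FL=S FR=W RL=W RR=S

t=0: FL=S FR=W RL=W RR=S
t=6: FL=S FR=W RL=W RR=S
t=12: FL=W FR=S RL=S RR=W
t=20: FL=W FR=S RL=S RR=W
t=26: FL=S FR=W RL=W RR=S


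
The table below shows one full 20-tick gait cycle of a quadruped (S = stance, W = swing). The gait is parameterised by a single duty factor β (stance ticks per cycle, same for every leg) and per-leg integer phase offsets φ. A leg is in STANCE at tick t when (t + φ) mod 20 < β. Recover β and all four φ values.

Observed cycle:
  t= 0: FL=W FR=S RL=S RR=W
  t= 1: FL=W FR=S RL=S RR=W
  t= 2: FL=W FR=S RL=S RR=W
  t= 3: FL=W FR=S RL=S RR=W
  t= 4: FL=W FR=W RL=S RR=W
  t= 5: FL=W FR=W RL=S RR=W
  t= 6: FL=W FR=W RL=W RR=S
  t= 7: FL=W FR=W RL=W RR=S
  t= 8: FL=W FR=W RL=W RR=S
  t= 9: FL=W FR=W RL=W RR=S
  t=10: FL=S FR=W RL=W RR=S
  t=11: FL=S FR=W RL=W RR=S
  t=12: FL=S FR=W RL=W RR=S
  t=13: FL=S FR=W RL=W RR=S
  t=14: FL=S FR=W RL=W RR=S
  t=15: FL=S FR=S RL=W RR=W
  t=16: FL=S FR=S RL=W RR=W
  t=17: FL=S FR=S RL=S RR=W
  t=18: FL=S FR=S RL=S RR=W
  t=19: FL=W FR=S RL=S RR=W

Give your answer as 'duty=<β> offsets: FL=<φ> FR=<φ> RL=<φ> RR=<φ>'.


duty β = stance ticks per leg = 9
FL: stance ticks = 9; W→S at t=10 → φ=10
FR: stance ticks = 9; W→S at t=15 → φ=5
RL: stance ticks = 9; W→S at t=17 → φ=3
RR: stance ticks = 9; W→S at t=6 → φ=14

duty=9 offsets: FL=10 FR=5 RL=3 RR=14


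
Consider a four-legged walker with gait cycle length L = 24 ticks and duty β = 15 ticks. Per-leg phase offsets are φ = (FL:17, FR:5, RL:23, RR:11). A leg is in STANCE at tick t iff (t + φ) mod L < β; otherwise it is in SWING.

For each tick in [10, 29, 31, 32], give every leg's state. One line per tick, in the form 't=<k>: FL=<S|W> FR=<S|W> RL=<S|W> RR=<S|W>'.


t=10: FL=S FR=W RL=S RR=W
t=29: FL=W FR=S RL=S RR=W
t=31: FL=S FR=S RL=S RR=W
t=32: FL=S FR=S RL=S RR=W

t=10: phase=(3,15,9,21) vs β=15 → FL=S FR=W RL=S RR=W
t=29: phase=(22,10,4,16) vs β=15 → FL=W FR=S RL=S RR=W
t=31: phase=(0,12,6,18) vs β=15 → FL=S FR=S RL=S RR=W
t=32: phase=(1,13,7,19) vs β=15 → FL=S FR=S RL=S RR=W


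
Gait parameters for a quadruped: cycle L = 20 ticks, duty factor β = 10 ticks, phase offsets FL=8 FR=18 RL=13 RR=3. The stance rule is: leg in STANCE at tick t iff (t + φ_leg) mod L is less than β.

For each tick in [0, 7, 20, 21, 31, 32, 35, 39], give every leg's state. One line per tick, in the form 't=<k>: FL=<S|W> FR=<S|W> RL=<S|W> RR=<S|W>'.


t=0: phase=(8,18,13,3) vs β=10 → FL=S FR=W RL=W RR=S
t=7: phase=(15,5,0,10) vs β=10 → FL=W FR=S RL=S RR=W
t=20: phase=(8,18,13,3) vs β=10 → FL=S FR=W RL=W RR=S
t=21: phase=(9,19,14,4) vs β=10 → FL=S FR=W RL=W RR=S
t=31: phase=(19,9,4,14) vs β=10 → FL=W FR=S RL=S RR=W
t=32: phase=(0,10,5,15) vs β=10 → FL=S FR=W RL=S RR=W
t=35: phase=(3,13,8,18) vs β=10 → FL=S FR=W RL=S RR=W
t=39: phase=(7,17,12,2) vs β=10 → FL=S FR=W RL=W RR=S

t=0: FL=S FR=W RL=W RR=S
t=7: FL=W FR=S RL=S RR=W
t=20: FL=S FR=W RL=W RR=S
t=21: FL=S FR=W RL=W RR=S
t=31: FL=W FR=S RL=S RR=W
t=32: FL=S FR=W RL=S RR=W
t=35: FL=S FR=W RL=S RR=W
t=39: FL=S FR=W RL=W RR=S


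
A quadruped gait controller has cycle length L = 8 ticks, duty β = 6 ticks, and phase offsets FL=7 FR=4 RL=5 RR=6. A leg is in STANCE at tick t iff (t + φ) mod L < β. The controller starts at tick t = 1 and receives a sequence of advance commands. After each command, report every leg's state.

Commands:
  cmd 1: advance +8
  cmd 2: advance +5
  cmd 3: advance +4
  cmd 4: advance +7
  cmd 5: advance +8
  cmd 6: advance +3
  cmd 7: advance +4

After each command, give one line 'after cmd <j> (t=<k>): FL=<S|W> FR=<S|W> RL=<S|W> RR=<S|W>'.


after cmd 1 (t=9): FL=S FR=S RL=W RR=W
after cmd 2 (t=14): FL=S FR=S RL=S RR=S
after cmd 3 (t=18): FL=S FR=W RL=W RR=S
after cmd 4 (t=25): FL=S FR=S RL=W RR=W
after cmd 5 (t=33): FL=S FR=S RL=W RR=W
after cmd 6 (t=36): FL=S FR=S RL=S RR=S
after cmd 7 (t=40): FL=W FR=S RL=S RR=W

start t=1: FL=S FR=S RL=W RR=W
cmd 1: advance +8 → t=9, phase=(0,5,6,7) → FL=S FR=S RL=W RR=W
cmd 2: advance +5 → t=14, phase=(5,2,3,4) → FL=S FR=S RL=S RR=S
cmd 3: advance +4 → t=18, phase=(1,6,7,0) → FL=S FR=W RL=W RR=S
cmd 4: advance +7 → t=25, phase=(0,5,6,7) → FL=S FR=S RL=W RR=W
cmd 5: advance +8 → t=33, phase=(0,5,6,7) → FL=S FR=S RL=W RR=W
cmd 6: advance +3 → t=36, phase=(3,0,1,2) → FL=S FR=S RL=S RR=S
cmd 7: advance +4 → t=40, phase=(7,4,5,6) → FL=W FR=S RL=S RR=W


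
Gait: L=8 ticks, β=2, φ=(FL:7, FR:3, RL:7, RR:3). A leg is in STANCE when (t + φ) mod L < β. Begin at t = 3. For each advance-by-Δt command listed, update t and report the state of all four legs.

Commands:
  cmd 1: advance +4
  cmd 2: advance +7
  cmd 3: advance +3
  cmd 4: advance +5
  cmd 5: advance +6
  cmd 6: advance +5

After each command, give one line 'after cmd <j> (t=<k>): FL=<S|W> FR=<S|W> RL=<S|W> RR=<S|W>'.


after cmd 1 (t=7): FL=W FR=W RL=W RR=W
after cmd 2 (t=14): FL=W FR=S RL=W RR=S
after cmd 3 (t=17): FL=S FR=W RL=S RR=W
after cmd 4 (t=22): FL=W FR=S RL=W RR=S
after cmd 5 (t=28): FL=W FR=W RL=W RR=W
after cmd 6 (t=33): FL=S FR=W RL=S RR=W

start t=3: FL=W FR=W RL=W RR=W
cmd 1: advance +4 → t=7, phase=(6,2,6,2) → FL=W FR=W RL=W RR=W
cmd 2: advance +7 → t=14, phase=(5,1,5,1) → FL=W FR=S RL=W RR=S
cmd 3: advance +3 → t=17, phase=(0,4,0,4) → FL=S FR=W RL=S RR=W
cmd 4: advance +5 → t=22, phase=(5,1,5,1) → FL=W FR=S RL=W RR=S
cmd 5: advance +6 → t=28, phase=(3,7,3,7) → FL=W FR=W RL=W RR=W
cmd 6: advance +5 → t=33, phase=(0,4,0,4) → FL=S FR=W RL=S RR=W


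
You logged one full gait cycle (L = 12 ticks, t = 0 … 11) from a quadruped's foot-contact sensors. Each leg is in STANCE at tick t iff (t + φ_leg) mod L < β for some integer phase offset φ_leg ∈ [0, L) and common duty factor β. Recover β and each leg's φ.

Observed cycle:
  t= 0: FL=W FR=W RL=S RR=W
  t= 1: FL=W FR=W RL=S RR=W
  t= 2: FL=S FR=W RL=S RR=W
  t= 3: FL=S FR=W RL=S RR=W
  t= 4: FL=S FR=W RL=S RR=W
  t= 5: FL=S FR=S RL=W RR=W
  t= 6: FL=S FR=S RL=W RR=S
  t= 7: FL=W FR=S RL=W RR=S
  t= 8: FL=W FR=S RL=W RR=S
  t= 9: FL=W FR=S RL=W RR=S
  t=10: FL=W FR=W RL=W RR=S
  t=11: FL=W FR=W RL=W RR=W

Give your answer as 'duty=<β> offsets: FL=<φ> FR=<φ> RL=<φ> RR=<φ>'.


duty=5 offsets: FL=10 FR=7 RL=0 RR=6

duty β = stance ticks per leg = 5
FL: stance ticks = 5; W→S at t=2 → φ=10
FR: stance ticks = 5; W→S at t=5 → φ=7
RL: stance ticks = 5; W→S at t=0 → φ=0
RR: stance ticks = 5; W→S at t=6 → φ=6


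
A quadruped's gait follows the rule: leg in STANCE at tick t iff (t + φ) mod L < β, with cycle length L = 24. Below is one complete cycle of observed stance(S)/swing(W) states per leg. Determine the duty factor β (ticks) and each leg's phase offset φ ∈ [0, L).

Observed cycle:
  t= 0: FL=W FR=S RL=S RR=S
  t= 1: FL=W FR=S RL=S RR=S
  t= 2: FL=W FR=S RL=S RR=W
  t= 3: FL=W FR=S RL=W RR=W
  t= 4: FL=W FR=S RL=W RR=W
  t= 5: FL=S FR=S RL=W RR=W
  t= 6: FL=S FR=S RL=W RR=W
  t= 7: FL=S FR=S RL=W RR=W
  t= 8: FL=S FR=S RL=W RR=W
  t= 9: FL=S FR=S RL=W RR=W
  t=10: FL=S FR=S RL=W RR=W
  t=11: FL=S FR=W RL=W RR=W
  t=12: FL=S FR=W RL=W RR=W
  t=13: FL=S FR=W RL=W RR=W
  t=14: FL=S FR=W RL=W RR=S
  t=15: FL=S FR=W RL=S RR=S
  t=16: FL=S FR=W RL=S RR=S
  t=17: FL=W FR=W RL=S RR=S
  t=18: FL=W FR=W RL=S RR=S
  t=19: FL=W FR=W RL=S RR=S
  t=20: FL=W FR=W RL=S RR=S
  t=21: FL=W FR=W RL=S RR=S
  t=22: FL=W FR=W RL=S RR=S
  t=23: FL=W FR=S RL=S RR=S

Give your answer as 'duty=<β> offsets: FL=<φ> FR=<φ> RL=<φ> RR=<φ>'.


duty β = stance ticks per leg = 12
FL: stance ticks = 12; W→S at t=5 → φ=19
FR: stance ticks = 12; W→S at t=23 → φ=1
RL: stance ticks = 12; W→S at t=15 → φ=9
RR: stance ticks = 12; W→S at t=14 → φ=10

duty=12 offsets: FL=19 FR=1 RL=9 RR=10


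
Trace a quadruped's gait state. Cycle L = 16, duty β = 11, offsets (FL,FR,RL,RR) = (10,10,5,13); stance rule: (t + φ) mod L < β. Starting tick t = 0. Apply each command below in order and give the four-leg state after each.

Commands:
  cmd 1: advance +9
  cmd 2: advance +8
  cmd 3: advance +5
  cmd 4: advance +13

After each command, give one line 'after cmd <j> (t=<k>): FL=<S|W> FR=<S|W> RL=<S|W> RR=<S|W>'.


start t=0: FL=S FR=S RL=S RR=W
cmd 1: advance +9 → t=9, phase=(3,3,14,6) → FL=S FR=S RL=W RR=S
cmd 2: advance +8 → t=17, phase=(11,11,6,14) → FL=W FR=W RL=S RR=W
cmd 3: advance +5 → t=22, phase=(0,0,11,3) → FL=S FR=S RL=W RR=S
cmd 4: advance +13 → t=35, phase=(13,13,8,0) → FL=W FR=W RL=S RR=S

after cmd 1 (t=9): FL=S FR=S RL=W RR=S
after cmd 2 (t=17): FL=W FR=W RL=S RR=W
after cmd 3 (t=22): FL=S FR=S RL=W RR=S
after cmd 4 (t=35): FL=W FR=W RL=S RR=S


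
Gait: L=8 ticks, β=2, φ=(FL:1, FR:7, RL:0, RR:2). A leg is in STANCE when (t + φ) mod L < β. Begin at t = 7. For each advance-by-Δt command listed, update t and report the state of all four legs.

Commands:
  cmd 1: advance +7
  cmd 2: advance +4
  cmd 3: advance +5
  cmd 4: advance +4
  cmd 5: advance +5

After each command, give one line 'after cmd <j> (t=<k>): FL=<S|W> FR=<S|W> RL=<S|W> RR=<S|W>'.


start t=7: FL=S FR=W RL=W RR=S
cmd 1: advance +7 → t=14, phase=(7,5,6,0) → FL=W FR=W RL=W RR=S
cmd 2: advance +4 → t=18, phase=(3,1,2,4) → FL=W FR=S RL=W RR=W
cmd 3: advance +5 → t=23, phase=(0,6,7,1) → FL=S FR=W RL=W RR=S
cmd 4: advance +4 → t=27, phase=(4,2,3,5) → FL=W FR=W RL=W RR=W
cmd 5: advance +5 → t=32, phase=(1,7,0,2) → FL=S FR=W RL=S RR=W

after cmd 1 (t=14): FL=W FR=W RL=W RR=S
after cmd 2 (t=18): FL=W FR=S RL=W RR=W
after cmd 3 (t=23): FL=S FR=W RL=W RR=S
after cmd 4 (t=27): FL=W FR=W RL=W RR=W
after cmd 5 (t=32): FL=S FR=W RL=S RR=W


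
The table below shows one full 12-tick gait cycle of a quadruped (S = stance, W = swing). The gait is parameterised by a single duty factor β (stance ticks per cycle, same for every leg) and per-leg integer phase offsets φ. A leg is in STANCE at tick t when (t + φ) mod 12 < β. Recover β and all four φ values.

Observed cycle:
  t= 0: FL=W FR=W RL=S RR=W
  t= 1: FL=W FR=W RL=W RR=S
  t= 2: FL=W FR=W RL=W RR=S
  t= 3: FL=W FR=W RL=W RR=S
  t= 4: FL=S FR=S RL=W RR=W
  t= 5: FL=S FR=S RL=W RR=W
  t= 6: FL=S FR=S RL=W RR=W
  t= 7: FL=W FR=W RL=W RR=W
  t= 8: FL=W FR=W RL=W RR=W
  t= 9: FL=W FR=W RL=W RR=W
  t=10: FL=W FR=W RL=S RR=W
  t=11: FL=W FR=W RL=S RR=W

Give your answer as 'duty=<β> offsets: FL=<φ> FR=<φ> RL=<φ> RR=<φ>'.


duty β = stance ticks per leg = 3
FL: stance ticks = 3; W→S at t=4 → φ=8
FR: stance ticks = 3; W→S at t=4 → φ=8
RL: stance ticks = 3; W→S at t=10 → φ=2
RR: stance ticks = 3; W→S at t=1 → φ=11

duty=3 offsets: FL=8 FR=8 RL=2 RR=11


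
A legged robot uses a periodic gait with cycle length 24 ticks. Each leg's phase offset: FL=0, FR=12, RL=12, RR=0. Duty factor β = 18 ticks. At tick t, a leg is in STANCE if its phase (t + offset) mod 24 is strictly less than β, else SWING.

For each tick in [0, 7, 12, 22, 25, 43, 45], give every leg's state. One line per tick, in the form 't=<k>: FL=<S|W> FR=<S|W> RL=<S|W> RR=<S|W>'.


t=0: FL=S FR=S RL=S RR=S
t=7: FL=S FR=W RL=W RR=S
t=12: FL=S FR=S RL=S RR=S
t=22: FL=W FR=S RL=S RR=W
t=25: FL=S FR=S RL=S RR=S
t=43: FL=W FR=S RL=S RR=W
t=45: FL=W FR=S RL=S RR=W

t=0: phase=(0,12,12,0) vs β=18 → FL=S FR=S RL=S RR=S
t=7: phase=(7,19,19,7) vs β=18 → FL=S FR=W RL=W RR=S
t=12: phase=(12,0,0,12) vs β=18 → FL=S FR=S RL=S RR=S
t=22: phase=(22,10,10,22) vs β=18 → FL=W FR=S RL=S RR=W
t=25: phase=(1,13,13,1) vs β=18 → FL=S FR=S RL=S RR=S
t=43: phase=(19,7,7,19) vs β=18 → FL=W FR=S RL=S RR=W
t=45: phase=(21,9,9,21) vs β=18 → FL=W FR=S RL=S RR=W


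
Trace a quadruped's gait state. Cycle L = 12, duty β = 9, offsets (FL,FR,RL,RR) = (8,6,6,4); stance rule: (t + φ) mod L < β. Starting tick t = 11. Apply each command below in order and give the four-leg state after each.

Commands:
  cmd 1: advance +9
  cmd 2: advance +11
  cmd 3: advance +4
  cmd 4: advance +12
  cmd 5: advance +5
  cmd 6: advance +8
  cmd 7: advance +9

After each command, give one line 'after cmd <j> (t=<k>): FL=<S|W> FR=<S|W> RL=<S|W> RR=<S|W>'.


after cmd 1 (t=20): FL=S FR=S RL=S RR=S
after cmd 2 (t=31): FL=S FR=S RL=S RR=W
after cmd 3 (t=35): FL=S FR=S RL=S RR=S
after cmd 4 (t=47): FL=S FR=S RL=S RR=S
after cmd 5 (t=52): FL=S FR=W RL=W RR=S
after cmd 6 (t=60): FL=S FR=S RL=S RR=S
after cmd 7 (t=69): FL=S FR=S RL=S RR=S

start t=11: FL=S FR=S RL=S RR=S
cmd 1: advance +9 → t=20, phase=(4,2,2,0) → FL=S FR=S RL=S RR=S
cmd 2: advance +11 → t=31, phase=(3,1,1,11) → FL=S FR=S RL=S RR=W
cmd 3: advance +4 → t=35, phase=(7,5,5,3) → FL=S FR=S RL=S RR=S
cmd 4: advance +12 → t=47, phase=(7,5,5,3) → FL=S FR=S RL=S RR=S
cmd 5: advance +5 → t=52, phase=(0,10,10,8) → FL=S FR=W RL=W RR=S
cmd 6: advance +8 → t=60, phase=(8,6,6,4) → FL=S FR=S RL=S RR=S
cmd 7: advance +9 → t=69, phase=(5,3,3,1) → FL=S FR=S RL=S RR=S


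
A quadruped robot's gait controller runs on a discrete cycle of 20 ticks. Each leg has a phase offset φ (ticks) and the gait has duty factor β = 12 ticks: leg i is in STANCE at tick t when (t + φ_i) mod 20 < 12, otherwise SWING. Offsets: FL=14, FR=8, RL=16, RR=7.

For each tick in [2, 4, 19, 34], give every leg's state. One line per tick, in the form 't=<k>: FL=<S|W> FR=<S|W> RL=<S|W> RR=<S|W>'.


t=2: FL=W FR=S RL=W RR=S
t=4: FL=W FR=W RL=S RR=S
t=19: FL=W FR=S RL=W RR=S
t=34: FL=S FR=S RL=S RR=S

t=2: phase=(16,10,18,9) vs β=12 → FL=W FR=S RL=W RR=S
t=4: phase=(18,12,0,11) vs β=12 → FL=W FR=W RL=S RR=S
t=19: phase=(13,7,15,6) vs β=12 → FL=W FR=S RL=W RR=S
t=34: phase=(8,2,10,1) vs β=12 → FL=S FR=S RL=S RR=S


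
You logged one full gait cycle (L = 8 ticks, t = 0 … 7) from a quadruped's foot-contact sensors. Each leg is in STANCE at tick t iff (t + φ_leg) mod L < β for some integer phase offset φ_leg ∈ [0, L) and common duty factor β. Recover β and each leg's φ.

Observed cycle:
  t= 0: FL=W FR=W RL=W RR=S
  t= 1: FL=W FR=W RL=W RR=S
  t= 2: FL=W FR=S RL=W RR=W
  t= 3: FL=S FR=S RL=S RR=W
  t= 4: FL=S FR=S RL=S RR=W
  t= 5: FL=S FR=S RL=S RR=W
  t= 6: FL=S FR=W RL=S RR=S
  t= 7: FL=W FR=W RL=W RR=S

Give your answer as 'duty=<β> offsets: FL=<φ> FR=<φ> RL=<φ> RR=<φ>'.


duty β = stance ticks per leg = 4
FL: stance ticks = 4; W→S at t=3 → φ=5
FR: stance ticks = 4; W→S at t=2 → φ=6
RL: stance ticks = 4; W→S at t=3 → φ=5
RR: stance ticks = 4; W→S at t=6 → φ=2

duty=4 offsets: FL=5 FR=6 RL=5 RR=2


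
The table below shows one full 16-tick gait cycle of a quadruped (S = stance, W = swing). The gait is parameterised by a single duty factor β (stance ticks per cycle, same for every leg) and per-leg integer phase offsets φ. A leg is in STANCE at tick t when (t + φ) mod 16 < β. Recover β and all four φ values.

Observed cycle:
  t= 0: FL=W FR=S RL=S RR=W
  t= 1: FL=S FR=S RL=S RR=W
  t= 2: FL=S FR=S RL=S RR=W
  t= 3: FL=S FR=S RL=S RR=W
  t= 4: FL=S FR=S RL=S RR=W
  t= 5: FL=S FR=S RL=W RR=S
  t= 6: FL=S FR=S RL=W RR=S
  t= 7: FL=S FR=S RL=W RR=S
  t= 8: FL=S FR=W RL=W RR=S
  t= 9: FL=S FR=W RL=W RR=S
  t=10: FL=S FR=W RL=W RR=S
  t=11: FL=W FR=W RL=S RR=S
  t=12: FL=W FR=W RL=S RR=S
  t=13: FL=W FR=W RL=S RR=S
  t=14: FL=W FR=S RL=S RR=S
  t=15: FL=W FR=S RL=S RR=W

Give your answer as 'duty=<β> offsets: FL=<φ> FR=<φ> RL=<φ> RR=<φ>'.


duty β = stance ticks per leg = 10
FL: stance ticks = 10; W→S at t=1 → φ=15
FR: stance ticks = 10; W→S at t=14 → φ=2
RL: stance ticks = 10; W→S at t=11 → φ=5
RR: stance ticks = 10; W→S at t=5 → φ=11

duty=10 offsets: FL=15 FR=2 RL=5 RR=11


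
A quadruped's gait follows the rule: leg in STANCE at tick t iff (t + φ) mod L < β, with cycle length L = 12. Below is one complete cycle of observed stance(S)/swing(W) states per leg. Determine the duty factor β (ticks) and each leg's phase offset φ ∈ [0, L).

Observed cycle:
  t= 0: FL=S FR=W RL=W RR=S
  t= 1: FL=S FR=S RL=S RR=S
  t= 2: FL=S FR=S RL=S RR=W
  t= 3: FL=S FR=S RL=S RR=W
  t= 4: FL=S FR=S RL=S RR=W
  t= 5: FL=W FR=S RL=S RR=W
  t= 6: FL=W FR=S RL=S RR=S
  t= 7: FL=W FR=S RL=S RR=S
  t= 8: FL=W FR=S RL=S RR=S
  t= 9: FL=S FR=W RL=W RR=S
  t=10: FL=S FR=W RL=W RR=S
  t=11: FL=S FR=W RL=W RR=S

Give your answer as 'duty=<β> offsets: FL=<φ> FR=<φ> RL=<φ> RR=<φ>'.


duty=8 offsets: FL=3 FR=11 RL=11 RR=6

duty β = stance ticks per leg = 8
FL: stance ticks = 8; W→S at t=9 → φ=3
FR: stance ticks = 8; W→S at t=1 → φ=11
RL: stance ticks = 8; W→S at t=1 → φ=11
RR: stance ticks = 8; W→S at t=6 → φ=6


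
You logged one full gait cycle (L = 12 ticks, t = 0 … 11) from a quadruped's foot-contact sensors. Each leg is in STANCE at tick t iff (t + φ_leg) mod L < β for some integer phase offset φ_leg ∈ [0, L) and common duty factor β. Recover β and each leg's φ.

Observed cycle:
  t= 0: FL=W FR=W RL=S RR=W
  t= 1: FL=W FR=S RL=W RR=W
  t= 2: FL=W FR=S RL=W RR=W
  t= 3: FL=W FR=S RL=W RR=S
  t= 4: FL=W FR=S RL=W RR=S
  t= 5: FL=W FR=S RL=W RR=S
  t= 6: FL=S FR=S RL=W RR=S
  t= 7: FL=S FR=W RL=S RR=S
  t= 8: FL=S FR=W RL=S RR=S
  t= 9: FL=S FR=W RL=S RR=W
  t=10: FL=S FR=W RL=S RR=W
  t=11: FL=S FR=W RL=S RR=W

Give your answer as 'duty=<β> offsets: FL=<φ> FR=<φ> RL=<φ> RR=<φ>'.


duty=6 offsets: FL=6 FR=11 RL=5 RR=9

duty β = stance ticks per leg = 6
FL: stance ticks = 6; W→S at t=6 → φ=6
FR: stance ticks = 6; W→S at t=1 → φ=11
RL: stance ticks = 6; W→S at t=7 → φ=5
RR: stance ticks = 6; W→S at t=3 → φ=9


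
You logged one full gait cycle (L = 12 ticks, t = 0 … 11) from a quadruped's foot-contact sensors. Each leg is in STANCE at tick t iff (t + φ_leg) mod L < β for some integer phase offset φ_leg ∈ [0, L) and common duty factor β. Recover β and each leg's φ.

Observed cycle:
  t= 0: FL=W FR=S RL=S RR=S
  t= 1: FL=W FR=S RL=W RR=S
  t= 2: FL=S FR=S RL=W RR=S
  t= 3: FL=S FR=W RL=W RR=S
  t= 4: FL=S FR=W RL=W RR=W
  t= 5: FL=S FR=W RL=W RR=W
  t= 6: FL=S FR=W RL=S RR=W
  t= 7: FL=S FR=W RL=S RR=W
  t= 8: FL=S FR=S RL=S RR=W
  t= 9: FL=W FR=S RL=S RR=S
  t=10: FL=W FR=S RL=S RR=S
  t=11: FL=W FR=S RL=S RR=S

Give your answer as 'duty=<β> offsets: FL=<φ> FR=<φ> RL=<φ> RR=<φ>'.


duty=7 offsets: FL=10 FR=4 RL=6 RR=3

duty β = stance ticks per leg = 7
FL: stance ticks = 7; W→S at t=2 → φ=10
FR: stance ticks = 7; W→S at t=8 → φ=4
RL: stance ticks = 7; W→S at t=6 → φ=6
RR: stance ticks = 7; W→S at t=9 → φ=3


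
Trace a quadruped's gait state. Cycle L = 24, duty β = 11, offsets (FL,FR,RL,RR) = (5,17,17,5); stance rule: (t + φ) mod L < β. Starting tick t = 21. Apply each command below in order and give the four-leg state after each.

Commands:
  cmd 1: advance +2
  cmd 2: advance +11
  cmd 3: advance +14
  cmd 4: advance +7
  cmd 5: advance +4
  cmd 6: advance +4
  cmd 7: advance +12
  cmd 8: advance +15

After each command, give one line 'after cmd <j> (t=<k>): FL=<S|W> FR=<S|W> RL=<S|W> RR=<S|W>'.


after cmd 1 (t=23): FL=S FR=W RL=W RR=S
after cmd 2 (t=34): FL=W FR=S RL=S RR=W
after cmd 3 (t=48): FL=S FR=W RL=W RR=S
after cmd 4 (t=55): FL=W FR=S RL=S RR=W
after cmd 5 (t=59): FL=W FR=S RL=S RR=W
after cmd 6 (t=63): FL=W FR=S RL=S RR=W
after cmd 7 (t=75): FL=S FR=W RL=W RR=S
after cmd 8 (t=90): FL=W FR=W RL=W RR=W

start t=21: FL=S FR=W RL=W RR=S
cmd 1: advance +2 → t=23, phase=(4,16,16,4) → FL=S FR=W RL=W RR=S
cmd 2: advance +11 → t=34, phase=(15,3,3,15) → FL=W FR=S RL=S RR=W
cmd 3: advance +14 → t=48, phase=(5,17,17,5) → FL=S FR=W RL=W RR=S
cmd 4: advance +7 → t=55, phase=(12,0,0,12) → FL=W FR=S RL=S RR=W
cmd 5: advance +4 → t=59, phase=(16,4,4,16) → FL=W FR=S RL=S RR=W
cmd 6: advance +4 → t=63, phase=(20,8,8,20) → FL=W FR=S RL=S RR=W
cmd 7: advance +12 → t=75, phase=(8,20,20,8) → FL=S FR=W RL=W RR=S
cmd 8: advance +15 → t=90, phase=(23,11,11,23) → FL=W FR=W RL=W RR=W
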